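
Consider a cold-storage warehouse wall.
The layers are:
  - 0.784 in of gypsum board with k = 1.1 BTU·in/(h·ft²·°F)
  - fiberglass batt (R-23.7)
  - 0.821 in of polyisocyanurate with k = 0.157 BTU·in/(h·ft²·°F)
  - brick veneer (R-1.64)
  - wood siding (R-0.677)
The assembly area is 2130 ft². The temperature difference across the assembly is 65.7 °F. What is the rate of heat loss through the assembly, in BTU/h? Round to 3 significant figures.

0.784/1.1 = 0.7127
0.821/0.157 = 5.229
R_total = 0.7127 + 23.7 + 5.229 + 1.64 + 0.677 = 31.96 ft²·°F·h/BTU
Q = A·ΔT/R = 2130 × 65.7 / 31.96 = 4379 BTU/h

4380 BTU/h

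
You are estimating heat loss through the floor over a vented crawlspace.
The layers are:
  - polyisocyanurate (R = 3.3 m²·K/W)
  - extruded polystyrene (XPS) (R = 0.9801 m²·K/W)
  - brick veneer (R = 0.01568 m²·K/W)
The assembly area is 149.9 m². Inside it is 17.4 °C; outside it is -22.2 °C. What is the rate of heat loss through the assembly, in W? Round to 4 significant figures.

1382 W

R_total = 3.3 + 0.9801 + 0.01568 = 4.2958 m²·K/W
Q = A·ΔT/R = 149.9 × (17.4 − (-22.2)) / 4.2958 = 1381.8 W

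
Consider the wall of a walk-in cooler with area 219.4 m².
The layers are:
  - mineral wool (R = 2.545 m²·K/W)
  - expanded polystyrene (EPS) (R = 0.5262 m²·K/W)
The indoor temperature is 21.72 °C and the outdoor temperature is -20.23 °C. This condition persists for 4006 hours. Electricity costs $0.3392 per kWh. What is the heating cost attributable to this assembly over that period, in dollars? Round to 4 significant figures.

4072 dollars

R_total = 2.545 + 0.5262 = 3.0712 m²·K/W
Q = 219.4 × (21.72 − (-20.23)) / 3.0712 = 2996.8 W
E = 2996.8 W × 4006 h / 1000 = 12005 kWh
Cost = 12005 × 0.3392 = $4072.2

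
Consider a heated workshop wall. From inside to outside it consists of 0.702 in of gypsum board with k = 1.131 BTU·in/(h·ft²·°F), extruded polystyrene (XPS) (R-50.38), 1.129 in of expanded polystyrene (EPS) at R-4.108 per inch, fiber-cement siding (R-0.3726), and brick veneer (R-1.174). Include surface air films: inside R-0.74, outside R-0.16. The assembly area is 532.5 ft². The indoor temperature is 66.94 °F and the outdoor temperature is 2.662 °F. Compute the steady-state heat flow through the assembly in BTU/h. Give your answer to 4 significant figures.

589.3 BTU/h

0.702/1.131 = 0.62069
1.129 × 4.108 = 4.6379
R_total = 0.74 + 0.62069 + 50.38 + 4.6379 + 0.3726 + 1.174 + 0.16 = 58.085 ft²·°F·h/BTU
Q = A·ΔT/R = 532.5 × (66.94 − 2.662) / 58.085 = 589.27 BTU/h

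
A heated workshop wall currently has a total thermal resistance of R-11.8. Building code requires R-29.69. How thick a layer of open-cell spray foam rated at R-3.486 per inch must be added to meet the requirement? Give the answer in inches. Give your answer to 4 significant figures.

5.132 in

ΔR = 29.69 − 11.8 = 17.89 ft²·°F·h/BTU
L = ΔR / (R/in) = 17.89/3.486 = 5.132 in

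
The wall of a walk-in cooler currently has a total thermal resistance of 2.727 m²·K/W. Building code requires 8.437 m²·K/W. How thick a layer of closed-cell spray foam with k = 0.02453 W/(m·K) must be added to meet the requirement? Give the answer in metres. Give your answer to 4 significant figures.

0.1401 m

ΔR = 8.437 − 2.727 = 5.71 m²·K/W
L = ΔR × k = 5.71 × 0.02453 = 0.14007 m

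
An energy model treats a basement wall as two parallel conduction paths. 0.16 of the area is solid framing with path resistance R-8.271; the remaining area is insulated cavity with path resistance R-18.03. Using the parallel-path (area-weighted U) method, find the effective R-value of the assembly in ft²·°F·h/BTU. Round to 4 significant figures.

U_eff = 0.84/18.03 + 0.16/8.271 = 0.046589 + 0.019345 = 0.065934
R_eff = 1/U_eff = 15.167 ft²·°F·h/BTU

15.17 ft²·°F·h/BTU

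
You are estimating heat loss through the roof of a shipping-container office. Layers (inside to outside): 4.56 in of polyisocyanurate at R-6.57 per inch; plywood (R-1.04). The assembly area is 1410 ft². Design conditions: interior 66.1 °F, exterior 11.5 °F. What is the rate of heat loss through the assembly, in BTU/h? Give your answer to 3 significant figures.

2480 BTU/h

4.56 × 6.57 = 29.96
R_total = 29.96 + 1.04 = 31 ft²·°F·h/BTU
Q = A·ΔT/R = 1410 × (66.1 − 11.5) / 31 = 2483 BTU/h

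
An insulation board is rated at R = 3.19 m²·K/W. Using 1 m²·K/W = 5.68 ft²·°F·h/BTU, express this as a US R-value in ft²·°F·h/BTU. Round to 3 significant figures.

R_US = 3.19 × 5.68 = 18.12

18.1 ft²·°F·h/BTU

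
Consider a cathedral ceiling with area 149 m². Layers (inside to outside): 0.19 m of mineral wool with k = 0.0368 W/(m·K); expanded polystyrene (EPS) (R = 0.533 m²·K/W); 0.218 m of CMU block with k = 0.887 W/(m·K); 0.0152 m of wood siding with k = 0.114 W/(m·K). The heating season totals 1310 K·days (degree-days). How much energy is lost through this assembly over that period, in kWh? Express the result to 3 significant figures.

0.19/0.0368 = 5.163
0.218/0.887 = 0.2458
0.0152/0.114 = 0.1333
R_total = 5.163 + 0.533 + 0.2458 + 0.1333 = 6.075 m²·K/W
E = A × HDD × 24 / R / 1000 = 149 × 1310 × 24 / 6.075 / 1000 = 771.1 kWh

771 kWh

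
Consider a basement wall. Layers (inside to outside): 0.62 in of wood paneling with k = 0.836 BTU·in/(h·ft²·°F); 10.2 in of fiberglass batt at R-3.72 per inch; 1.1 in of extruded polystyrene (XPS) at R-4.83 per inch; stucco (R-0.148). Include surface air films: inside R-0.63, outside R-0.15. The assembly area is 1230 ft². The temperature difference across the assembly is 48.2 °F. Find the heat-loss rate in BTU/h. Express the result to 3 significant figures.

1320 BTU/h

0.62/0.836 = 0.7416
10.2 × 3.72 = 37.94
1.1 × 4.83 = 5.313
R_total = 0.63 + 0.7416 + 37.94 + 5.313 + 0.148 + 0.15 = 44.93 ft²·°F·h/BTU
Q = A·ΔT/R = 1230 × 48.2 / 44.93 = 1320 BTU/h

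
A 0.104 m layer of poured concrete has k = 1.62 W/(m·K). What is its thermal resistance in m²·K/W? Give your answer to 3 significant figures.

R = L/k = 0.104/1.62 = 0.0642 m²·K/W

0.0642 m²·K/W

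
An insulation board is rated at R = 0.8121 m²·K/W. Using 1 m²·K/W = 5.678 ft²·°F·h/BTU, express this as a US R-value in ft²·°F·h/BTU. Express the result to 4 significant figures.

R_US = 0.8121 × 5.678 = 4.6111

4.611 ft²·°F·h/BTU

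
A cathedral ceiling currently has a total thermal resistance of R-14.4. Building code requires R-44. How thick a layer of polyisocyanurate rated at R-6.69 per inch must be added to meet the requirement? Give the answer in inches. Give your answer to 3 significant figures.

ΔR = 44 − 14.4 = 29.6 ft²·°F·h/BTU
L = ΔR / (R/in) = 29.6/6.69 = 4.425 in

4.42 in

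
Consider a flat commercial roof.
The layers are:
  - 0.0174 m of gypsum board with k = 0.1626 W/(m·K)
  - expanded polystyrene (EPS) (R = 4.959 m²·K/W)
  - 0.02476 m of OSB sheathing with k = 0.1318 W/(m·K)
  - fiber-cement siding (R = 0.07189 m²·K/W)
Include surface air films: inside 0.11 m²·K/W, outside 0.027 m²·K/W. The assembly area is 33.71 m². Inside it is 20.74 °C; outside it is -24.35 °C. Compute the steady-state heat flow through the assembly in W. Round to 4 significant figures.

0.0174/0.1626 = 0.10701
0.02476/0.1318 = 0.18786
R_total = 0.11 + 0.10701 + 4.959 + 0.18786 + 0.07189 + 0.027 = 5.4628 m²·K/W
Q = A·ΔT/R = 33.71 × (20.74 − (-24.35)) / 5.4628 = 278.24 W

278.2 W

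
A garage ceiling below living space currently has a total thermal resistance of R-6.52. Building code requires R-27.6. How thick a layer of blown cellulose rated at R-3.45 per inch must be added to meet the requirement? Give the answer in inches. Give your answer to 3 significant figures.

ΔR = 27.6 − 6.52 = 21.08 ft²·°F·h/BTU
L = ΔR / (R/in) = 21.08/3.45 = 6.11 in

6.11 in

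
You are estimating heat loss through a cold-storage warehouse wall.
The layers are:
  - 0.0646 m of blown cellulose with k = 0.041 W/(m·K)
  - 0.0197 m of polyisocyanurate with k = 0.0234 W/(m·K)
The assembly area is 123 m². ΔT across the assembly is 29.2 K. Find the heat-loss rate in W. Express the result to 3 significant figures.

1490 W

0.0646/0.041 = 1.576
0.0197/0.0234 = 0.8419
R_total = 1.576 + 0.8419 = 2.417 m²·K/W
Q = A·ΔT/R = 123 × 29.2 / 2.417 = 1486 W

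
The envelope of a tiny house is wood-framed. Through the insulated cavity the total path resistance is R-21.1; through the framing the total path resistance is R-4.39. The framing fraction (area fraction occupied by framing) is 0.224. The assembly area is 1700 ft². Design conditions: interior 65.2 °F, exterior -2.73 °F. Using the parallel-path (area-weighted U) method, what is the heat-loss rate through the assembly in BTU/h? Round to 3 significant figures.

10100 BTU/h

U_eff = 0.776/21.1 + 0.224/4.39 = 0.03678 + 0.05103 = 0.0878
R_eff = 1/U_eff = 11.39 ft²·°F·h/BTU
Q = 1700 × (65.2 − (-2.73)) / 11.39 = 10140 BTU/h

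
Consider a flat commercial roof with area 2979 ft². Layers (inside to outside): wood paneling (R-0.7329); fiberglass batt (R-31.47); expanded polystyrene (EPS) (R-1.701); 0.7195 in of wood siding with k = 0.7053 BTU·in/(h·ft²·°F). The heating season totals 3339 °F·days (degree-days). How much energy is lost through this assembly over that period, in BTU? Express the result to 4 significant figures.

0.7195/0.7053 = 1.0201
R_total = 0.7329 + 31.47 + 1.701 + 1.0201 = 34.924 ft²·°F·h/BTU
E = A × HDD × 24 / R = 2979 × 3339 × 24 / 34.924 = 6835600 BTU

6836000 BTU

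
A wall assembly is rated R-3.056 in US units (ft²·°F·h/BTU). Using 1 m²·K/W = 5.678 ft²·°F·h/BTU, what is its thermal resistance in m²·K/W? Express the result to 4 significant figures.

0.5382 m²·K/W

R_SI = 3.056/5.678 = 0.53822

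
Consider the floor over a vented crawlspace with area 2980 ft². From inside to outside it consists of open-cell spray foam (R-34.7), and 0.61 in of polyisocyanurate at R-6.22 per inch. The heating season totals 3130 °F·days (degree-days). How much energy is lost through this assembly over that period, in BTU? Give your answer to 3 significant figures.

5820000 BTU

0.61 × 6.22 = 3.794
R_total = 34.7 + 3.794 = 38.49 ft²·°F·h/BTU
E = A × HDD × 24 / R = 2980 × 3130 × 24 / 38.49 = 5815000 BTU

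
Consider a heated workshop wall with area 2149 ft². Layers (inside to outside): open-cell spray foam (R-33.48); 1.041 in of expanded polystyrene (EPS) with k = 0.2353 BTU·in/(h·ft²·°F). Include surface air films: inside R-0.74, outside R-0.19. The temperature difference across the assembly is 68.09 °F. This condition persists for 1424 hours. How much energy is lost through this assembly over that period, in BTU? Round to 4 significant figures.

1.041/0.2353 = 4.4241
R_total = 0.74 + 33.48 + 4.4241 + 0.19 = 38.834 ft²·°F·h/BTU
Q = 2149 × 68.09 / 38.834 = 3768 BTU/h
E = 3768 × 1424 = 5365600 BTU

5366000 BTU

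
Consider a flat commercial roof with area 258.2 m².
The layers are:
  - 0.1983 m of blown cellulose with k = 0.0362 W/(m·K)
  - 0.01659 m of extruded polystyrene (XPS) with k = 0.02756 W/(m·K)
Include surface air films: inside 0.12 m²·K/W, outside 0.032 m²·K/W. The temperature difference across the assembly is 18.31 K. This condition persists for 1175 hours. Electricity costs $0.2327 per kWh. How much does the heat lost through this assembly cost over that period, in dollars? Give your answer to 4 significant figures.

207.4 dollars

0.1983/0.0362 = 5.4779
0.01659/0.02756 = 0.60196
R_total = 0.12 + 5.4779 + 0.60196 + 0.032 = 6.2319 m²·K/W
Q = 258.2 × 18.31 / 6.2319 = 758.62 W
E = 758.62 W × 1175 h / 1000 = 891.38 kWh
Cost = 891.38 × 0.2327 = $207.43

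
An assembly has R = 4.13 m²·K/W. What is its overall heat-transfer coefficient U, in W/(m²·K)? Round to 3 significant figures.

0.242 W/(m²·K)

U = 1/R = 1/4.13 = 0.2421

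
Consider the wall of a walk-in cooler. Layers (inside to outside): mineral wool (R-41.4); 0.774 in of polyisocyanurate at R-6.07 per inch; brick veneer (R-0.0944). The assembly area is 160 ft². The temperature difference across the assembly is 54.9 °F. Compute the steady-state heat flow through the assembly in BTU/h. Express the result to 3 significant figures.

0.774 × 6.07 = 4.698
R_total = 41.4 + 4.698 + 0.0944 = 46.19 ft²·°F·h/BTU
Q = A·ΔT/R = 160 × 54.9 / 46.19 = 190.2 BTU/h

190 BTU/h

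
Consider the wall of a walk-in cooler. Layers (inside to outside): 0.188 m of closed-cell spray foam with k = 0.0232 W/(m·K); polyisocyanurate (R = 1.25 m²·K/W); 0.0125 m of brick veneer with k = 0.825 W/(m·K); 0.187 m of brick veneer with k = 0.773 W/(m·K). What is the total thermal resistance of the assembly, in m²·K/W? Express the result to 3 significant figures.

0.188/0.0232 = 8.103
0.0125/0.825 = 0.01515
0.187/0.773 = 0.2419
R_total = 8.103 + 1.25 + 0.01515 + 0.2419 = 9.611 m²·K/W

9.61 m²·K/W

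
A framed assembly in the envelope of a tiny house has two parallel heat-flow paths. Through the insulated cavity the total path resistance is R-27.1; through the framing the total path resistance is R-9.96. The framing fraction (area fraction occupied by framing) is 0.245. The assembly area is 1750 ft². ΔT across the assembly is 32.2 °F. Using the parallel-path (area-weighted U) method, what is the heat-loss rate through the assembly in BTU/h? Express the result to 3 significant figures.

U_eff = 0.755/27.1 + 0.245/9.96 = 0.02786 + 0.0246 = 0.05246
R_eff = 1/U_eff = 19.06 ft²·°F·h/BTU
Q = 1750 × 32.2 / 19.06 = 2956 BTU/h

2960 BTU/h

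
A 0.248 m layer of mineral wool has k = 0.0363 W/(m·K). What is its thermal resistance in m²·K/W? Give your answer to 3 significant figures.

R = L/k = 0.248/0.0363 = 6.832 m²·K/W

6.83 m²·K/W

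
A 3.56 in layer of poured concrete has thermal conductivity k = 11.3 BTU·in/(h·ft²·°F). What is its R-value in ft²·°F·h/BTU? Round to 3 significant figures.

0.315 ft²·°F·h/BTU

R = L/k = 3.56/11.3 = 0.315 ft²·°F·h/BTU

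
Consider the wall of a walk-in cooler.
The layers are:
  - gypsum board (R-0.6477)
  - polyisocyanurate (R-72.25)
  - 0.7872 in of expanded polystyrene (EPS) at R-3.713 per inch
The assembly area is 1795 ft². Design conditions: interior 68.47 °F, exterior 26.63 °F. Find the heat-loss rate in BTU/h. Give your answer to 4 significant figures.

990.5 BTU/h

0.7872 × 3.713 = 2.9229
R_total = 0.6477 + 72.25 + 2.9229 = 75.821 ft²·°F·h/BTU
Q = A·ΔT/R = 1795 × (68.47 − 26.63) / 75.821 = 990.53 BTU/h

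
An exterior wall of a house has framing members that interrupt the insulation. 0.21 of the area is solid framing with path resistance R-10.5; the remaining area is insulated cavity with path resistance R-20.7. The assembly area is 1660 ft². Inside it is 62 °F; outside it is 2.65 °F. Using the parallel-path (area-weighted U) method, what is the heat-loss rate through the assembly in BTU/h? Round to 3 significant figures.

5730 BTU/h

U_eff = 0.79/20.7 + 0.21/10.5 = 0.03816 + 0.02 = 0.05816
R_eff = 1/U_eff = 17.19 ft²·°F·h/BTU
Q = 1660 × (62 − 2.65) / 17.19 = 5730 BTU/h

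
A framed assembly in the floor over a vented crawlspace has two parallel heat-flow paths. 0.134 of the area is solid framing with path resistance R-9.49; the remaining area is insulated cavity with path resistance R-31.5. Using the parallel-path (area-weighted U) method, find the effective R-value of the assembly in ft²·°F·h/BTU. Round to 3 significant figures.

U_eff = 0.866/31.5 + 0.134/9.49 = 0.02749 + 0.01412 = 0.04161
R_eff = 1/U_eff = 24.03 ft²·°F·h/BTU

24.0 ft²·°F·h/BTU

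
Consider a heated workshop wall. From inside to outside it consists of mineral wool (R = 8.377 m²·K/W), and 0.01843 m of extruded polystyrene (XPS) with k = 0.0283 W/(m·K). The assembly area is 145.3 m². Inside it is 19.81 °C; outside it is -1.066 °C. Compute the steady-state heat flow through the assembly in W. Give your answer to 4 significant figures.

0.01843/0.0283 = 0.65124
R_total = 8.377 + 0.65124 = 9.0282 m²·K/W
Q = A·ΔT/R = 145.3 × (19.81 − (-1.066)) / 9.0282 = 335.98 W

336.0 W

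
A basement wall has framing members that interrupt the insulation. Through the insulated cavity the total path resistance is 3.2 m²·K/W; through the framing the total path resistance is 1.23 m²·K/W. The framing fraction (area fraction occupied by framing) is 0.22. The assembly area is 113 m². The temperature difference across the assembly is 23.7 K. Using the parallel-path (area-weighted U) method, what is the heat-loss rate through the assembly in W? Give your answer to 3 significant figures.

U_eff = 0.78/3.2 + 0.22/1.23 = 0.2437 + 0.1789 = 0.4226
R_eff = 1/U_eff = 2.366 m²·K/W
Q = 113 × 23.7 / 2.366 = 1132 W

1130 W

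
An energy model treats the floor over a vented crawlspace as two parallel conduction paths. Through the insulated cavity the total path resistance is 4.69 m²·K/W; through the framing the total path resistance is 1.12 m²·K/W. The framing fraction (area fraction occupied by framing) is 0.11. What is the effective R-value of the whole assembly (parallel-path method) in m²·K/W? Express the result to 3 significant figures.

3.47 m²·K/W

U_eff = 0.89/4.69 + 0.11/1.12 = 0.1898 + 0.09821 = 0.288
R_eff = 1/U_eff = 3.472 m²·K/W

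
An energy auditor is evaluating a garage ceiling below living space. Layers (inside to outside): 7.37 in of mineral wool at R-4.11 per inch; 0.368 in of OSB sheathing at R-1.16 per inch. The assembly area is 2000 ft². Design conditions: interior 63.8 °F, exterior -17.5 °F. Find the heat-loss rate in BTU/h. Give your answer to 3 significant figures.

5290 BTU/h

7.37 × 4.11 = 30.29
0.368 × 1.16 = 0.4269
R_total = 30.29 + 0.4269 = 30.72 ft²·°F·h/BTU
Q = A·ΔT/R = 2000 × (63.8 − (-17.5)) / 30.72 = 5293 BTU/h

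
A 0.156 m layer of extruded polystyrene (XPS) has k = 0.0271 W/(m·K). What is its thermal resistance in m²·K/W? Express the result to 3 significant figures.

R = L/k = 0.156/0.0271 = 5.756 m²·K/W

5.76 m²·K/W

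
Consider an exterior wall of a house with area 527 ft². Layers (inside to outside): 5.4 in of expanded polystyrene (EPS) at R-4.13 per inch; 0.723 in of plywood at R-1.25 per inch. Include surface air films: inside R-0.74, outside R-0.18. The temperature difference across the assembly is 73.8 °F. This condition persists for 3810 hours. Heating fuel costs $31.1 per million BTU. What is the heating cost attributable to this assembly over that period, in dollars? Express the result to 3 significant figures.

5.4 × 4.13 = 22.3
0.723 × 1.25 = 0.9037
R_total = 0.74 + 22.3 + 0.9037 + 0.18 = 24.13 ft²·°F·h/BTU
Q = 527 × 73.8 / 24.13 = 1612 BTU/h
E = 1612 × 3810 = 6142000 BTU
Cost = 6142000/10⁶ × 31.1 = $191

191 dollars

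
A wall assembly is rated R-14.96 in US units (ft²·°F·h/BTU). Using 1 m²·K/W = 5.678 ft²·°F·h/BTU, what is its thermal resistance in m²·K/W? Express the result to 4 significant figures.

R_SI = 14.96/5.678 = 2.6347

2.635 m²·K/W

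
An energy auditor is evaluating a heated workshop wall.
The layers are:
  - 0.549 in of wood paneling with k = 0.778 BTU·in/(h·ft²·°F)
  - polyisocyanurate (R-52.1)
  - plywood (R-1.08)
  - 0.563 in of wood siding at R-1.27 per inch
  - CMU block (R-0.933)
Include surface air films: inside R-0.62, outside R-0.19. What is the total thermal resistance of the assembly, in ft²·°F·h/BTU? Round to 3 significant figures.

56.3 ft²·°F·h/BTU

0.549/0.778 = 0.7057
0.563 × 1.27 = 0.715
R_total = 0.62 + 0.7057 + 52.1 + 1.08 + 0.715 + 0.933 + 0.19 = 56.34 ft²·°F·h/BTU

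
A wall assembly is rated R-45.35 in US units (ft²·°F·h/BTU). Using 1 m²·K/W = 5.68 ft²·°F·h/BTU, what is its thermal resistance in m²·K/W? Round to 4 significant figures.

R_SI = 45.35/5.68 = 7.9842

7.984 m²·K/W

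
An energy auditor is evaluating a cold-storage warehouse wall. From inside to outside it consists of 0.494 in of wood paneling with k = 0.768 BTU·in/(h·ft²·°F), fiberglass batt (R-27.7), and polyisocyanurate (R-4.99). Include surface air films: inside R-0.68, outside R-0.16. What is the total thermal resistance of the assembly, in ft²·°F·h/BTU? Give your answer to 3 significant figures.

34.2 ft²·°F·h/BTU

0.494/0.768 = 0.6432
R_total = 0.68 + 0.6432 + 27.7 + 4.99 + 0.16 = 34.17 ft²·°F·h/BTU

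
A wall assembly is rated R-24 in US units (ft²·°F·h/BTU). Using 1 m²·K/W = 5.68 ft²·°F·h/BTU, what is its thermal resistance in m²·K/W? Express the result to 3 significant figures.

R_SI = 24/5.68 = 4.225

4.23 m²·K/W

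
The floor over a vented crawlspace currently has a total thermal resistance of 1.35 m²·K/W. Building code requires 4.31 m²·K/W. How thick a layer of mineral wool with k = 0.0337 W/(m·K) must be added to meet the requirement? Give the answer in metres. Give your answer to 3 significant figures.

0.0998 m

ΔR = 4.31 − 1.35 = 2.96 m²·K/W
L = ΔR × k = 2.96 × 0.0337 = 0.09975 m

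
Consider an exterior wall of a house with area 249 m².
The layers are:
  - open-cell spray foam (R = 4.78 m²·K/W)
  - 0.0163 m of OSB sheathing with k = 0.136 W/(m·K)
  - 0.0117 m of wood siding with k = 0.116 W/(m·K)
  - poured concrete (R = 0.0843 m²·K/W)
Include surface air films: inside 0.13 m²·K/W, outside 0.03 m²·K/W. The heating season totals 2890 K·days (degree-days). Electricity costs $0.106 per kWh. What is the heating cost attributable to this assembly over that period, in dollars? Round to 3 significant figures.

0.0163/0.136 = 0.1199
0.0117/0.116 = 0.1009
R_total = 0.13 + 4.78 + 0.1199 + 0.1009 + 0.0843 + 0.03 = 5.245 m²·K/W
E = A × HDD × 24 / R / 1000 = 249 × 2890 × 24 / 5.245 / 1000 = 3293 kWh
Cost = 3293 × 0.106 = $349

349 dollars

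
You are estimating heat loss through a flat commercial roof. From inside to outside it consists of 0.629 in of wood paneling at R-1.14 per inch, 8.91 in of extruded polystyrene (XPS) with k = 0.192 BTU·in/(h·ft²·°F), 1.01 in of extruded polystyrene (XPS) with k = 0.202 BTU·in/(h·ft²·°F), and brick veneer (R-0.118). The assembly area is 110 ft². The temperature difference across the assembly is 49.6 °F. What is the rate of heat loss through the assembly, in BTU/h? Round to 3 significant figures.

0.629 × 1.14 = 0.7171
8.91/0.192 = 46.41
1.01/0.202 = 5
R_total = 0.7171 + 46.41 + 5 + 0.118 = 52.24 ft²·°F·h/BTU
Q = A·ΔT/R = 110 × 49.6 / 52.24 = 104.4 BTU/h

104 BTU/h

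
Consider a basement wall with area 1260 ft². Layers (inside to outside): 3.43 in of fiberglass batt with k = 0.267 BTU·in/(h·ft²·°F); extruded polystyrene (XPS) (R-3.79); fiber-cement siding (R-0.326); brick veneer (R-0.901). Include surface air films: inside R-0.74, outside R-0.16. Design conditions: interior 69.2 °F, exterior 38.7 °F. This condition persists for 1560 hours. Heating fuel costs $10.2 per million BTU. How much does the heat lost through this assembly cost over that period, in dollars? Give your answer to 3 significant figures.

32.6 dollars

3.43/0.267 = 12.85
R_total = 0.74 + 12.85 + 3.79 + 0.326 + 0.901 + 0.16 = 18.76 ft²·°F·h/BTU
Q = 1260 × (69.2 − 38.7) / 18.76 = 2048 BTU/h
E = 2048 × 1560 = 3195000 BTU
Cost = 3195000/10⁶ × 10.2 = $32.59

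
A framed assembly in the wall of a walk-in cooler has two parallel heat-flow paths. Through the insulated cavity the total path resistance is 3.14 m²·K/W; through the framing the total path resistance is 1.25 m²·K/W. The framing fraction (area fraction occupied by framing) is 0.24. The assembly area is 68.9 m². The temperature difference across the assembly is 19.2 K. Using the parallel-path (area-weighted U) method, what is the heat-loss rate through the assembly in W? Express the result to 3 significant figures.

U_eff = 0.76/3.14 + 0.24/1.25 = 0.242 + 0.192 = 0.434
R_eff = 1/U_eff = 2.304 m²·K/W
Q = 68.9 × 19.2 / 2.304 = 574.2 W

574 W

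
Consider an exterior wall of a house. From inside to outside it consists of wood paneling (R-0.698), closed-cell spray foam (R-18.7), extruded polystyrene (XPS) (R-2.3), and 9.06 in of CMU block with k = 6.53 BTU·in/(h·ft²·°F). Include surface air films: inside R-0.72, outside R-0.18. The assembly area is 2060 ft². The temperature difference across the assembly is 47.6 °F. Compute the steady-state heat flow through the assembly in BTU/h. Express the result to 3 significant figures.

9.06/6.53 = 1.387
R_total = 0.72 + 0.698 + 18.7 + 2.3 + 1.387 + 0.18 = 23.99 ft²·°F·h/BTU
Q = A·ΔT/R = 2060 × 47.6 / 23.99 = 4088 BTU/h

4090 BTU/h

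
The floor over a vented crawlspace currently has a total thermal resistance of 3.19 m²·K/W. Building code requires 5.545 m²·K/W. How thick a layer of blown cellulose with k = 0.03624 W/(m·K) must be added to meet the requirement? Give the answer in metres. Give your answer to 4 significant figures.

0.08535 m

ΔR = 5.545 − 3.19 = 2.355 m²·K/W
L = ΔR × k = 2.355 × 0.03624 = 0.085345 m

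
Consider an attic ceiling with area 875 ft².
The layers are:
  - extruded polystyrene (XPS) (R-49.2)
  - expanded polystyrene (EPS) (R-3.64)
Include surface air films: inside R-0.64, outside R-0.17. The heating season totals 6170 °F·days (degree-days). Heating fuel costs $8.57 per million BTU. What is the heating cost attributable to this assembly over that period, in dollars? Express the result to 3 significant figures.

20.7 dollars

R_total = 0.64 + 49.2 + 3.64 + 0.17 = 53.65 ft²·°F·h/BTU
E = A × HDD × 24 / R = 875 × 6170 × 24 / 53.65 = 2415000 BTU
Cost = 2415000/10⁶ × 8.57 = $20.7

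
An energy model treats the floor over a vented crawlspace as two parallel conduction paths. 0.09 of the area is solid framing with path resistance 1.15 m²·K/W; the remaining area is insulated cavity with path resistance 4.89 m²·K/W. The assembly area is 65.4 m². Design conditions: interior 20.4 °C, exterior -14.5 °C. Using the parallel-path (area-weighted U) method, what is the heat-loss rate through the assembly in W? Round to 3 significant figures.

603 W

U_eff = 0.91/4.89 + 0.09/1.15 = 0.1861 + 0.07826 = 0.2644
R_eff = 1/U_eff = 3.783 m²·K/W
Q = 65.4 × (20.4 − (-14.5)) / 3.783 = 603.4 W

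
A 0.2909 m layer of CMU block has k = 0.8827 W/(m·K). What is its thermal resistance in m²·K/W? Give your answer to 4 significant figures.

0.3296 m²·K/W

R = L/k = 0.2909/0.8827 = 0.32956 m²·K/W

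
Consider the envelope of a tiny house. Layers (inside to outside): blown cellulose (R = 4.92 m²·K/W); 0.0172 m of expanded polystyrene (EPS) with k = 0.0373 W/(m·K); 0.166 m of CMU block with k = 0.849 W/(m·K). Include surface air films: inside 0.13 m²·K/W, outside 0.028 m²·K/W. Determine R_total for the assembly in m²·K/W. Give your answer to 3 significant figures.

0.0172/0.0373 = 0.4611
0.166/0.849 = 0.1955
R_total = 0.13 + 4.92 + 0.4611 + 0.1955 + 0.028 = 5.735 m²·K/W

5.73 m²·K/W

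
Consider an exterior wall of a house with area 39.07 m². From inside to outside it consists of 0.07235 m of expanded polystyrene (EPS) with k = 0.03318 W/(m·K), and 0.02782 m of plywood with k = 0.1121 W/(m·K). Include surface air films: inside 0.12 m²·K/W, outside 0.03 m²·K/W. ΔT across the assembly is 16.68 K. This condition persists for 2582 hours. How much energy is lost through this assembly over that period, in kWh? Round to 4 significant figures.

0.07235/0.03318 = 2.1805
0.02782/0.1121 = 0.24817
R_total = 0.12 + 2.1805 + 0.24817 + 0.03 = 2.5787 m²·K/W
Q = 39.07 × 16.68 / 2.5787 = 252.72 W
E = 252.72 W × 2582 h / 1000 = 652.52 kWh

652.5 kWh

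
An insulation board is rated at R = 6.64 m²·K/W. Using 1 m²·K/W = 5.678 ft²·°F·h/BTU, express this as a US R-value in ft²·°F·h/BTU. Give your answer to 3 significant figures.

R_US = 6.64 × 5.678 = 37.7

37.7 ft²·°F·h/BTU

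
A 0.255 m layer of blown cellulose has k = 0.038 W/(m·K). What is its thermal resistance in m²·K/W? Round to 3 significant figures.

6.71 m²·K/W

R = L/k = 0.255/0.038 = 6.711 m²·K/W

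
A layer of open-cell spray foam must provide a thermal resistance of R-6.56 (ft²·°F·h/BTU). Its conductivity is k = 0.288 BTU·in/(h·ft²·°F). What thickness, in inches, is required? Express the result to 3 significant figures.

L = R × k = 6.56 × 0.288 = 1.889 in

1.89 in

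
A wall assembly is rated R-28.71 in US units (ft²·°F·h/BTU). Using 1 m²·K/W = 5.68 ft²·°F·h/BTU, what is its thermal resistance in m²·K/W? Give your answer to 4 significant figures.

5.055 m²·K/W

R_SI = 28.71/5.68 = 5.0546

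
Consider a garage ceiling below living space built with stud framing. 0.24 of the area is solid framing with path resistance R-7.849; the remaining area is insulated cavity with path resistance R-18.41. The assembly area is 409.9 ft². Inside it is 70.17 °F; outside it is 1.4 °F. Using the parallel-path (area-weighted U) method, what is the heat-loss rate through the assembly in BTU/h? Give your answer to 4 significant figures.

2026 BTU/h

U_eff = 0.76/18.41 + 0.24/7.849 = 0.041282 + 0.030577 = 0.071859
R_eff = 1/U_eff = 13.916 ft²·°F·h/BTU
Q = 409.9 × (70.17 − 1.4) / 13.916 = 2025.6 BTU/h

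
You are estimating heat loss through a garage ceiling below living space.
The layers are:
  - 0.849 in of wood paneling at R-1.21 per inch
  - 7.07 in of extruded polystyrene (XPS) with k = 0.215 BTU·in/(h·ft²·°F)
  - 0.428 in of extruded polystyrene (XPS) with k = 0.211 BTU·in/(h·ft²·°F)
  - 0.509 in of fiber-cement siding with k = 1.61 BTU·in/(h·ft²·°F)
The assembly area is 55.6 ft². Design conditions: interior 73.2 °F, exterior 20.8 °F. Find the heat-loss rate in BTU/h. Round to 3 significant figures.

0.849 × 1.21 = 1.027
7.07/0.215 = 32.88
0.428/0.211 = 2.028
0.509/1.61 = 0.3161
R_total = 1.027 + 32.88 + 2.028 + 0.3161 = 36.26 ft²·°F·h/BTU
Q = A·ΔT/R = 55.6 × (73.2 − 20.8) / 36.26 = 80.36 BTU/h

80.4 BTU/h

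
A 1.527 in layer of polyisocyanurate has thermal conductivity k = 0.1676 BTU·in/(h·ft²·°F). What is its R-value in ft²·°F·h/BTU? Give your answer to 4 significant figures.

R = L/k = 1.527/0.1676 = 9.111 ft²·°F·h/BTU

9.111 ft²·°F·h/BTU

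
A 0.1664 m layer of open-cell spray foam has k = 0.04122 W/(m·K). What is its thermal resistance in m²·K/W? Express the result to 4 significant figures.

R = L/k = 0.1664/0.04122 = 4.0369 m²·K/W

4.037 m²·K/W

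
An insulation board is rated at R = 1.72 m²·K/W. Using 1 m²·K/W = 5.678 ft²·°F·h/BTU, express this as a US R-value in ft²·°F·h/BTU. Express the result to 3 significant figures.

9.77 ft²·°F·h/BTU

R_US = 1.72 × 5.678 = 9.766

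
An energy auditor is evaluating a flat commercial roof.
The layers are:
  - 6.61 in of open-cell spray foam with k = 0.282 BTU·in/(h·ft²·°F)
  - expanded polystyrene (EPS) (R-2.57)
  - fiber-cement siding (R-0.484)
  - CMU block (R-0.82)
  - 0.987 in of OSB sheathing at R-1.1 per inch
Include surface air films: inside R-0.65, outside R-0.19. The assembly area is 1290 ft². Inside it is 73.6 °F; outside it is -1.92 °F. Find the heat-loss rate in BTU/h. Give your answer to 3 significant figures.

3330 BTU/h

6.61/0.282 = 23.44
0.987 × 1.1 = 1.086
R_total = 0.65 + 23.44 + 2.57 + 0.484 + 0.82 + 1.086 + 0.19 = 29.24 ft²·°F·h/BTU
Q = A·ΔT/R = 1290 × (73.6 − (-1.92)) / 29.24 = 3332 BTU/h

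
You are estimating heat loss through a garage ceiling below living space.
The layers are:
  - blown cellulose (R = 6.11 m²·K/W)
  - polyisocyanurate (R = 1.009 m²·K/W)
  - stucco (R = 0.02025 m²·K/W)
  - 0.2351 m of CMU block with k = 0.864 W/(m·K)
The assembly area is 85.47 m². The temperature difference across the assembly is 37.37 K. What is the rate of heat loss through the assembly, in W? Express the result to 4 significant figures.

431.0 W

0.2351/0.864 = 0.27211
R_total = 6.11 + 1.009 + 0.02025 + 0.27211 = 7.4114 m²·K/W
Q = A·ΔT/R = 85.47 × 37.37 / 7.4114 = 430.96 W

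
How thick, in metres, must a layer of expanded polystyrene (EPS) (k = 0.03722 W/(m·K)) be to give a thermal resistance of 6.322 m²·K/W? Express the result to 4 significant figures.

0.2353 m

L = R·k = 6.322 × 0.03722 = 0.2353 m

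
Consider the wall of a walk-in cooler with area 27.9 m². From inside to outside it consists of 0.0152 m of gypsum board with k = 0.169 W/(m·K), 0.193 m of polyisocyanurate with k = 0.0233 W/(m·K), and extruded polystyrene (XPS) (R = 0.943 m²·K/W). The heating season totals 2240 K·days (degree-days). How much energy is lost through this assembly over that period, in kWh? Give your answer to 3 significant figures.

0.0152/0.169 = 0.08994
0.193/0.0233 = 8.283
R_total = 0.08994 + 8.283 + 0.943 = 9.316 m²·K/W
E = A × HDD × 24 / R / 1000 = 27.9 × 2240 × 24 / 9.316 / 1000 = 161 kWh

161 kWh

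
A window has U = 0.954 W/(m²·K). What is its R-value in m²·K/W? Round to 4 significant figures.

R = 1/U = 1/0.954 = 1.0482

1.048 m²·K/W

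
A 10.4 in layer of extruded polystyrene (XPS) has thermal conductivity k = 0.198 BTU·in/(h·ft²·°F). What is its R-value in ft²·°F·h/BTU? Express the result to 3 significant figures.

R = L/k = 10.4/0.198 = 52.53 ft²·°F·h/BTU

52.5 ft²·°F·h/BTU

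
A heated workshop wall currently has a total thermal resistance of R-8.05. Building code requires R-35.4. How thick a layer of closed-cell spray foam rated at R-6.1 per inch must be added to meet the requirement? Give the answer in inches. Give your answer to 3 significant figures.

ΔR = 35.4 − 8.05 = 27.35 ft²·°F·h/BTU
L = ΔR / (R/in) = 27.35/6.1 = 4.484 in

4.48 in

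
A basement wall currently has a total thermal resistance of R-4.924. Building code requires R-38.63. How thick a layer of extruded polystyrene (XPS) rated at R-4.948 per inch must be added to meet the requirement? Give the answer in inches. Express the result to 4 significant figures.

6.812 in

ΔR = 38.63 − 4.924 = 33.706 ft²·°F·h/BTU
L = ΔR / (R/in) = 33.706/4.948 = 6.812 in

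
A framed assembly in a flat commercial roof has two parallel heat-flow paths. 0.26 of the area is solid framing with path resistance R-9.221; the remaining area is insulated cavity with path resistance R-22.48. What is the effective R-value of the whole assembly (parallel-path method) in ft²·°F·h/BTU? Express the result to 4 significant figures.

U_eff = 0.74/22.48 + 0.26/9.221 = 0.032918 + 0.028197 = 0.061115
R_eff = 1/U_eff = 16.363 ft²·°F·h/BTU

16.36 ft²·°F·h/BTU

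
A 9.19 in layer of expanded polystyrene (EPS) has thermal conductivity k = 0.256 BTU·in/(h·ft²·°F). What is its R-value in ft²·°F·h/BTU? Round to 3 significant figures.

35.9 ft²·°F·h/BTU

R = L/k = 9.19/0.256 = 35.9 ft²·°F·h/BTU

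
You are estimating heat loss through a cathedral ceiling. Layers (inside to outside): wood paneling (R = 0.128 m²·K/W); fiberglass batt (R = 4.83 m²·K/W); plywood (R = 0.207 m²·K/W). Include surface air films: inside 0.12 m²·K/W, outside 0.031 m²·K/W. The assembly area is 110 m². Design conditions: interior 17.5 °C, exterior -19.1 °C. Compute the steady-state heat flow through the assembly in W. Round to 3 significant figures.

R_total = 0.12 + 0.128 + 4.83 + 0.207 + 0.031 = 5.316 m²·K/W
Q = A·ΔT/R = 110 × (17.5 − (-19.1)) / 5.316 = 757.3 W

757 W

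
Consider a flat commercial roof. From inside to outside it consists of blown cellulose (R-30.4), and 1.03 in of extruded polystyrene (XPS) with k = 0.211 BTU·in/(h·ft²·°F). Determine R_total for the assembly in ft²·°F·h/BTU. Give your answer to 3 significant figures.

35.3 ft²·°F·h/BTU

1.03/0.211 = 4.882
R_total = 30.4 + 4.882 = 35.28 ft²·°F·h/BTU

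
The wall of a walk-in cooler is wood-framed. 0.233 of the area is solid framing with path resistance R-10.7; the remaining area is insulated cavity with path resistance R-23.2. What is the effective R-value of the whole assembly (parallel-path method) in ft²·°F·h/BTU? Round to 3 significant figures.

18.2 ft²·°F·h/BTU

U_eff = 0.767/23.2 + 0.233/10.7 = 0.03306 + 0.02178 = 0.05484
R_eff = 1/U_eff = 18.24 ft²·°F·h/BTU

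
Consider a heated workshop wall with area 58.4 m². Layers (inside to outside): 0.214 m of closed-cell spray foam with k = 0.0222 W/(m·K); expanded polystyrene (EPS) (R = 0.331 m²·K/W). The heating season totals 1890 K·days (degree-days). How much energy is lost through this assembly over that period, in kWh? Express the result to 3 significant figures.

0.214/0.0222 = 9.64
R_total = 9.64 + 0.331 = 9.971 m²·K/W
E = A × HDD × 24 / R / 1000 = 58.4 × 1890 × 24 / 9.971 / 1000 = 265.7 kWh

266 kWh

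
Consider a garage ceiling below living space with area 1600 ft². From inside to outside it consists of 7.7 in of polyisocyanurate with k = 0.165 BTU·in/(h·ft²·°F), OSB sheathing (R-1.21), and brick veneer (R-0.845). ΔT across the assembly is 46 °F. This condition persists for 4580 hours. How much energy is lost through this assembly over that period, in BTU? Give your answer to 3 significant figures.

6920000 BTU

7.7/0.165 = 46.67
R_total = 46.67 + 1.21 + 0.845 = 48.72 ft²·°F·h/BTU
Q = 1600 × 46 / 48.72 = 1511 BTU/h
E = 1511 × 4580 = 6919000 BTU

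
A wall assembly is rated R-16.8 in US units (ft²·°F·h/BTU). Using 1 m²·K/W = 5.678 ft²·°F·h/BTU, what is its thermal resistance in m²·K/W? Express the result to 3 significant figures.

R_SI = 16.8/5.678 = 2.959

2.96 m²·K/W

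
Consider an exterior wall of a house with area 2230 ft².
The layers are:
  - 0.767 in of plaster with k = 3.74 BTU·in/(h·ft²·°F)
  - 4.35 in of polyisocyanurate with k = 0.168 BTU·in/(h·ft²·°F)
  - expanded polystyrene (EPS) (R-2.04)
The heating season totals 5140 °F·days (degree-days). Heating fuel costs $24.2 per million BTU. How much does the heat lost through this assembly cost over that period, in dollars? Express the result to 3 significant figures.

237 dollars

0.767/3.74 = 0.2051
4.35/0.168 = 25.89
R_total = 0.2051 + 25.89 + 2.04 = 28.14 ft²·°F·h/BTU
E = A × HDD × 24 / R = 2230 × 5140 × 24 / 28.14 = 9777000 BTU
Cost = 9777000/10⁶ × 24.2 = $236.6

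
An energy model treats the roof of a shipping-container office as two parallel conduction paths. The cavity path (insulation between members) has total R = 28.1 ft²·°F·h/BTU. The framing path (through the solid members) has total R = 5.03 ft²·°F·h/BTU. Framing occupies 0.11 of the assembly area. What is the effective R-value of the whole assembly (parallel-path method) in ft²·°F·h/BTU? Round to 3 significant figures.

18.7 ft²·°F·h/BTU

U_eff = 0.89/28.1 + 0.11/5.03 = 0.03167 + 0.02187 = 0.05354
R_eff = 1/U_eff = 18.68 ft²·°F·h/BTU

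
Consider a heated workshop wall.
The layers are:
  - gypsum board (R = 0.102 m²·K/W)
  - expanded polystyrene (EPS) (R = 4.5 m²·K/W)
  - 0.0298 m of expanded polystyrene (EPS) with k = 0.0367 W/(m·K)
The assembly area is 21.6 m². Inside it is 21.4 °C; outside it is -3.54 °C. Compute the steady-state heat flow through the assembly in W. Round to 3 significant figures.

99.5 W

0.0298/0.0367 = 0.812
R_total = 0.102 + 4.5 + 0.812 = 5.414 m²·K/W
Q = A·ΔT/R = 21.6 × (21.4 − (-3.54)) / 5.414 = 99.5 W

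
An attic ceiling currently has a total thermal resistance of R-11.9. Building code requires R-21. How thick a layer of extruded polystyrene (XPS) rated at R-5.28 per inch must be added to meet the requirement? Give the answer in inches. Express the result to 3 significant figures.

1.72 in

ΔR = 21 − 11.9 = 9.1 ft²·°F·h/BTU
L = ΔR / (R/in) = 9.1/5.28 = 1.723 in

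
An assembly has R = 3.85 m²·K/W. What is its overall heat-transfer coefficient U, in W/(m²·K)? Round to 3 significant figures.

0.260 W/(m²·K)

U = 1/R = 1/3.85 = 0.2597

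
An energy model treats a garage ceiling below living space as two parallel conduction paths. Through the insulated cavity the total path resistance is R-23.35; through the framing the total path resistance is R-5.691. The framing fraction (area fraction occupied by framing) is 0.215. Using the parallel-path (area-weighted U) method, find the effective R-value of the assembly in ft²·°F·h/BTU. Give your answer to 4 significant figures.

U_eff = 0.785/23.35 + 0.215/5.691 = 0.033619 + 0.037779 = 0.071398
R_eff = 1/U_eff = 14.006 ft²·°F·h/BTU

14.01 ft²·°F·h/BTU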